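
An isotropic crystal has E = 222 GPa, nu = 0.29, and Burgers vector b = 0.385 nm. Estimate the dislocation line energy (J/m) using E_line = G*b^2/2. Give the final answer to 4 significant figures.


Step 1: G = E / (2*(1+nu))
G = 222 / (2*(1+0.29)) = 86.0465 GPa = 8.60465e+10 Pa
Step 2: E_line = G*b^2/2
b = 0.385 nm = 3.85e-10 m
E_line = 0.5 * 8.60465e+10 * (3.85e-10)^2 = 6.377e-09 J/m


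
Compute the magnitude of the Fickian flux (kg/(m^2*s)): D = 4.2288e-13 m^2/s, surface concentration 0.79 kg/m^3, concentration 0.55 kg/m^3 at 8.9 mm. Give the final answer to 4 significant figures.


J = -D * (dC/dx) = D * (C1 - C2) / dx
J = 4.2288e-13 * (0.79 - 0.55) / 8.9e-03
J = 1.14e-11 kg/(m^2*s)


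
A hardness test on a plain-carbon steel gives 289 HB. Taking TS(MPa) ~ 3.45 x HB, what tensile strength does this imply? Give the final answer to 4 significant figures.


TS (MPa) = 3.45 * HB
TS = 3.45 * 289
TS = 997.1 MPa


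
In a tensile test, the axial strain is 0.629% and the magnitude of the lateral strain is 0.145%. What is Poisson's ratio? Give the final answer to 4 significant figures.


nu = -epsilon_lat / epsilon_axial
Lateral strain is contraction (negative), so using magnitudes:
nu = 0.145 / 0.629
nu = 0.2305


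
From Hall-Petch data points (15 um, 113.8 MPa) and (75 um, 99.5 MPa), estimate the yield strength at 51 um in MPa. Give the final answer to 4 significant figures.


sigma_y = sigma0 + k / sqrt(d)
1/sqrt(d1) = 1/sqrt(1.5e-05) = 258.199;  1/sqrt(d2) = 115.47
k = (sigma1 - sigma2) / (1/sqrt(d1) - 1/sqrt(d2)) = (113.8 - 99.5) / (258.199 - 115.47) = 0.10019 MPa*m^0.5
sigma0 = sigma1 - k/sqrt(d1) = 113.8 - 0.10019*258.199 = 87.9311 MPa
sigma_y(d3) = 87.9311 + 0.10019 / sqrt(5.1e-05) = 102 MPa


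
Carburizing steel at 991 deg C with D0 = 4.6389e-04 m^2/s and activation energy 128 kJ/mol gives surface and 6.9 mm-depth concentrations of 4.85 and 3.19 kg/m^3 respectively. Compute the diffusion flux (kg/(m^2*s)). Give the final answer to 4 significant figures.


Step 1: D = D0 * exp(-Qd/(R*T))
T = 991 + 273.15 = 1264.15 K
D = 4.6389e-04 * exp(-128e3 / (8.314 * 1264.15)) = 2.38379e-09 m^2/s
Step 2: J = D * (C1 - C2) / dx
J = 2.38379e-09 * (4.85 - 3.19) / 6.9e-03
J = 5.735e-07 kg/(m^2*s)


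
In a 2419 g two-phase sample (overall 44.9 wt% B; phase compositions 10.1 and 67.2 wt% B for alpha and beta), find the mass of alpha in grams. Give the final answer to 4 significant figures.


f_alpha = (C_beta - C0) / (C_beta - C_alpha)
f_alpha = (67.2 - 44.9) / (67.2 - 10.1) = 0.390543
m_alpha = f_alpha * m_total = 0.390543 * 2419 = 944.7 g


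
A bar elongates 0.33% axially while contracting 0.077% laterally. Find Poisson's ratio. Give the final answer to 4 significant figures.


nu = -epsilon_lat / epsilon_axial
Lateral strain is contraction (negative), so using magnitudes:
nu = 0.077 / 0.33
nu = 0.2333


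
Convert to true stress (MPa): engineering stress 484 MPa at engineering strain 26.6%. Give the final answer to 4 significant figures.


sigma_true = sigma_eng * (1 + epsilon_eng)
sigma_true = 484 * (1 + 0.266)
sigma_true = 612.7 MPa


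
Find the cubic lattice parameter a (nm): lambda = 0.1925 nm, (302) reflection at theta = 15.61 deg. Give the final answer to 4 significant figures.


d = lambda / (2*sin(theta))
d = 0.1925 / (2*sin(15.61 deg))
d = 0.35769 nm
a = d * sqrt(h^2+k^2+l^2) = 0.35769 * sqrt(13)
a = 1.29 nm


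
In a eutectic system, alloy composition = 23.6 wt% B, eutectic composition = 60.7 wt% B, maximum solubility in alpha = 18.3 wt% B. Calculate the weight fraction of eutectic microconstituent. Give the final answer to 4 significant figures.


f_primary = (C_e - C0) / (C_e - C_alpha_max)
f_primary = (60.7 - 23.6) / (60.7 - 18.3)
f_primary = 0.875
f_eutectic = 1 - 0.875 = 0.125


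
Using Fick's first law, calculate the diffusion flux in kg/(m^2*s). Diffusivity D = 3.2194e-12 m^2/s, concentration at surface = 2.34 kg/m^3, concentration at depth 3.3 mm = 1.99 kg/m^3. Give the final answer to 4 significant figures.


J = -D * (dC/dx) = D * (C1 - C2) / dx
J = 3.2194e-12 * (2.34 - 1.99) / 3.3e-03
J = 3.415e-10 kg/(m^2*s)


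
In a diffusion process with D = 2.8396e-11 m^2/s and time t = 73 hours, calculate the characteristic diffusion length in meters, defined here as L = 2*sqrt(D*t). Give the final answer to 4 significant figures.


t = 73 hr = 262800 s
Diffusion length = 2*sqrt(D*t)
= 2*sqrt(2.8396e-11 * 262800)
= 5.464e-03 m


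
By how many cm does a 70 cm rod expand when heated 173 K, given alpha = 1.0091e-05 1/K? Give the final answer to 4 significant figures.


dL = L0 * alpha * dT
dL = 70 * 1.0091e-05 * 173
dL = 0.1222 cm


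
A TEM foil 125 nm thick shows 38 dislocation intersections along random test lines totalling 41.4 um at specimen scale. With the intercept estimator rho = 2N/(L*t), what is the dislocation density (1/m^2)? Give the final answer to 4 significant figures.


rho = 2N / (L * t)
L = 41.4 um = 4.14e-05 m, t = 125 nm = 1.25e-07 m
rho = 2 * 38 / (4.14e-05 * 1.25e-07)
rho = 1.469e+13 1/m^2


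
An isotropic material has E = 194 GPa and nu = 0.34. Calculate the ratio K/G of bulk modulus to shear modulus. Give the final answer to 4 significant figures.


G = E / (2*(1+nu))
G = 194 / (2*(1+0.34)) = 72.3881 GPa
K = E / (3*(1-2*nu))
K = 194 / (3*(1-2*0.34)) = 202.083 GPa
K/G = 202.083 / 72.3881 = 2.792


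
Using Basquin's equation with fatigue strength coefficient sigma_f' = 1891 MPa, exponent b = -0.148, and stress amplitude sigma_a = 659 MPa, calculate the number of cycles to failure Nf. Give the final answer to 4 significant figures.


sigma_a = sigma_f' * (2*Nf)^b
2*Nf = (sigma_a / sigma_f')^(1/b)
2*Nf = (659 / 1891)^(1/-0.148)
2*Nf = 1239.61
Nf = 619.8 cycles


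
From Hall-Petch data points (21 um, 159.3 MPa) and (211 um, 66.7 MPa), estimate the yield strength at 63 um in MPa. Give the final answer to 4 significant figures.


sigma_y = sigma0 + k / sqrt(d)
1/sqrt(d1) = 1/sqrt(2.1e-05) = 218.218;  1/sqrt(d2) = 68.8428
k = (sigma1 - sigma2) / (1/sqrt(d1) - 1/sqrt(d2)) = (159.3 - 66.7) / (218.218 - 68.8428) = 0.619916 MPa*m^0.5
sigma0 = sigma1 - k/sqrt(d1) = 159.3 - 0.619916*218.218 = 24.0232 MPa
sigma_y(d3) = 24.0232 + 0.619916 / sqrt(6.3e-05) = 102.1 MPa


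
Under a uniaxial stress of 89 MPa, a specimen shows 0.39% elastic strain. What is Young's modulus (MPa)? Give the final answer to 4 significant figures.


E = sigma / epsilon
epsilon = 0.39% = 3.9e-03
E = 89 / 3.9e-03
E = 22820 MPa


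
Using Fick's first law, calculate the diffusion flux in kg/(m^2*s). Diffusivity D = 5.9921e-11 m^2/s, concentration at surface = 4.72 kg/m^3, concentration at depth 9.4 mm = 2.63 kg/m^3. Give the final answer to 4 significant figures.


J = -D * (dC/dx) = D * (C1 - C2) / dx
J = 5.9921e-11 * (4.72 - 2.63) / 9.4e-03
J = 1.332e-08 kg/(m^2*s)


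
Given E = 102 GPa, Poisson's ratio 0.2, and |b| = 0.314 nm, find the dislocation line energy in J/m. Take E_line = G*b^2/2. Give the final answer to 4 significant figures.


Step 1: G = E / (2*(1+nu))
G = 102 / (2*(1+0.2)) = 42.5 GPa = 4.25e+10 Pa
Step 2: E_line = G*b^2/2
b = 0.314 nm = 3.14e-10 m
E_line = 0.5 * 4.25e+10 * (3.14e-10)^2 = 2.095e-09 J/m


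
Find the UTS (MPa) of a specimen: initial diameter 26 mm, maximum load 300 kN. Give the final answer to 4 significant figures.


A0 = pi*(d/2)^2 = pi*(26/2)^2 = 530.929 mm^2
UTS = F_max / A0 = 300*1000 / 530.929
UTS = 565 MPa


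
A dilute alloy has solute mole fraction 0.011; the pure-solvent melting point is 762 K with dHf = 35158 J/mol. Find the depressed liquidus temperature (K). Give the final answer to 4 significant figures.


dT = R*Tm^2*x / dHf
dT = 8.314 * 762^2 * 0.011 / 35158
dT = 1.51039 K
T_new = 762 - 1.51039 = 760.5 K


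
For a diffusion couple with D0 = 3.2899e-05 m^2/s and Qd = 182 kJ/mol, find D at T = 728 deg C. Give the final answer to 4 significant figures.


D = D0 * exp(-Qd / (R*T))
T = 1001.15 K
D = 3.2899e-05 * exp(-182e3 / (8.314 * 1001.15))
D = 1.05e-14 m^2/s


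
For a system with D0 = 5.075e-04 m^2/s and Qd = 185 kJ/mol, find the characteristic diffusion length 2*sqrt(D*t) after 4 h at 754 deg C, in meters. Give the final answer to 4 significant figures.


Step 1: D = D0 * exp(-Qd/(R*T))
T = 1027.15 K
D = 5.075e-04 * exp(-185e3 / (8.314 * 1027.15)) = 1.98205e-13 m^2/s
Step 2: L = 2*sqrt(D*t)
t = 4 h = 14400 s
L = 2*sqrt(1.98205e-13 * 14400) = 1.068e-04 m


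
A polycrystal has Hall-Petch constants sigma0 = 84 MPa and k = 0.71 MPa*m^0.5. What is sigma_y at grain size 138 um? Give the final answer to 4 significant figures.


sigma_y = sigma0 + k / sqrt(d)
d = 138 um = 1.38e-04 m
sigma_y = 84 + 0.71 / sqrt(1.38e-04)
sigma_y = 144.4 MPa


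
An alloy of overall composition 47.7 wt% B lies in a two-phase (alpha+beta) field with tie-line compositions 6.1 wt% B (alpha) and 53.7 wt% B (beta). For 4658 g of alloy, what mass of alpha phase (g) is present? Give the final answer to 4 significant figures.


f_alpha = (C_beta - C0) / (C_beta - C_alpha)
f_alpha = (53.7 - 47.7) / (53.7 - 6.1) = 0.12605
m_alpha = f_alpha * m_total = 0.12605 * 4658 = 587.1 g


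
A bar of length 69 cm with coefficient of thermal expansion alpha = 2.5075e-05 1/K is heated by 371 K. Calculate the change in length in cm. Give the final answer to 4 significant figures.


dL = L0 * alpha * dT
dL = 69 * 2.5075e-05 * 371
dL = 0.6419 cm


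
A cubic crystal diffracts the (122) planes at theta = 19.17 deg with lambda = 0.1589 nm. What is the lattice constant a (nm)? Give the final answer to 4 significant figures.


d = lambda / (2*sin(theta))
d = 0.1589 / (2*sin(19.17 deg))
d = 0.241951 nm
a = d * sqrt(h^2+k^2+l^2) = 0.241951 * sqrt(9)
a = 0.7259 nm


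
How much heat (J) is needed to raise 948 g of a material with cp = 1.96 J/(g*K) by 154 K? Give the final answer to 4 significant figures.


Q = m * cp * dT
Q = 948 * 1.96 * 154
Q = 286100 J


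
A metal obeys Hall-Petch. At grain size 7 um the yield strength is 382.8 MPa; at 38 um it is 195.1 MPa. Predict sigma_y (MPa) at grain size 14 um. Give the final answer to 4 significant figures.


sigma_y = sigma0 + k / sqrt(d)
1/sqrt(d1) = 1/sqrt(7e-06) = 377.964;  1/sqrt(d2) = 162.221
k = (sigma1 - sigma2) / (1/sqrt(d1) - 1/sqrt(d2)) = (382.8 - 195.1) / (377.964 - 162.221) = 0.870016 MPa*m^0.5
sigma0 = sigma1 - k/sqrt(d1) = 382.8 - 0.870016*377.964 = 53.9647 MPa
sigma_y(d3) = 53.9647 + 0.870016 / sqrt(1.4e-05) = 286.5 MPa


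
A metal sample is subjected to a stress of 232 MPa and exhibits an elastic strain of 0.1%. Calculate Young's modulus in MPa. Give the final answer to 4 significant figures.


E = sigma / epsilon
epsilon = 0.1% = 1e-03
E = 232 / 1e-03
E = 232000 MPa


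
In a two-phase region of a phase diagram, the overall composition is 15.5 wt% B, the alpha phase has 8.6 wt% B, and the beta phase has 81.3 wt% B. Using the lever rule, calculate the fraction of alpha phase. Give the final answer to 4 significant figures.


f_alpha = (C_beta - C0) / (C_beta - C_alpha)
f_alpha = (81.3 - 15.5) / (81.3 - 8.6)
f_alpha = 0.9051


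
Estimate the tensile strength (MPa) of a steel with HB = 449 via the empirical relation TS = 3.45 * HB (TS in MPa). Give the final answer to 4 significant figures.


TS (MPa) = 3.45 * HB
TS = 3.45 * 449
TS = 1549 MPa


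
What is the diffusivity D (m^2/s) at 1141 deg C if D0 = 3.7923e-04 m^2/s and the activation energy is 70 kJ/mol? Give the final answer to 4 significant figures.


D = D0 * exp(-Qd / (R*T))
T = 1414.15 K
D = 3.7923e-04 * exp(-70e3 / (8.314 * 1414.15))
D = 9.845e-07 m^2/s


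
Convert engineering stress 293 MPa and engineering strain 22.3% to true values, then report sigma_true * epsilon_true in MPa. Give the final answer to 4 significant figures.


sigma_true = sigma_eng * (1 + epsilon_eng)
sigma_true = 293 * (1 + 0.223) = 358.339 MPa
epsilon_true = ln(1 + epsilon_eng)
epsilon_true = ln(1 + 0.223) = 0.201307
sigma_true * epsilon_true = 358.339 * 0.201307 = 72.14 MPa


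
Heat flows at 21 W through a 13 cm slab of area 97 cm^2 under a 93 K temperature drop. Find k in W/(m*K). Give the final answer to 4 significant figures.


k = Q*L / (A*dT)
L = 0.13 m, A = 9.7e-03 m^2
k = 21 * 0.13 / (9.7e-03 * 93)
k = 3.026 W/(m*K)


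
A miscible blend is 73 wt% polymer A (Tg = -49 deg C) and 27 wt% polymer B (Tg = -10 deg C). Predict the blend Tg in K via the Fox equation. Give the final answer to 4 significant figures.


1/Tg = w1/Tg1 + w2/Tg2 (in Kelvin)
Tg1 = 224.15 K, Tg2 = 263.15 K
1/Tg = 0.73/224.15 + 0.27/263.15
Tg = 233.5 K


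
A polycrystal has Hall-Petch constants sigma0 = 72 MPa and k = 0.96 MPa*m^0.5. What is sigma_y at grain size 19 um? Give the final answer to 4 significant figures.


sigma_y = sigma0 + k / sqrt(d)
d = 19 um = 1.9e-05 m
sigma_y = 72 + 0.96 / sqrt(1.9e-05)
sigma_y = 292.2 MPa


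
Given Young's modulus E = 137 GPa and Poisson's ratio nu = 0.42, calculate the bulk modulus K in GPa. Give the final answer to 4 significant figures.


K = E / (3*(1-2*nu))
K = 137 / (3*(1-2*0.42))
K = 285.4 GPa


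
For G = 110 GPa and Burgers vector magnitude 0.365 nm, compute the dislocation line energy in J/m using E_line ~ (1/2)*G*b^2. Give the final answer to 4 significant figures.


E = G*b^2/2
b = 0.365 nm = 3.65e-10 m
G = 110 GPa = 1.1e+11 Pa
E = 0.5 * 1.1e+11 * (3.65e-10)^2
E = 7.327e-09 J/m


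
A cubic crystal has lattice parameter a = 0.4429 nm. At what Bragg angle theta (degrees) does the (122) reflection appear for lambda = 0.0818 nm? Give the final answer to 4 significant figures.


d = a / sqrt(h^2+k^2+l^2)
d = 0.4429 / sqrt(9) = 0.147633 nm
lambda = 2*d*sin(theta)  =>  sin(theta) = lambda / (2*d)
sin(theta) = 0.0818 / (2 * 0.147633) = 0.277038
theta = 16.08 deg


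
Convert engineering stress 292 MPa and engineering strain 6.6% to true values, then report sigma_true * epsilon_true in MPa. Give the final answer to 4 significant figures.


sigma_true = sigma_eng * (1 + epsilon_eng)
sigma_true = 292 * (1 + 0.066) = 311.272 MPa
epsilon_true = ln(1 + epsilon_eng)
epsilon_true = ln(1 + 0.066) = 0.0639133
sigma_true * epsilon_true = 311.272 * 0.0639133 = 19.89 MPa


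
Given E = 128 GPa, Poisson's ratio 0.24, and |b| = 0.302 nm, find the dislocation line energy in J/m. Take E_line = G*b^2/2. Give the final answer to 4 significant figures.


Step 1: G = E / (2*(1+nu))
G = 128 / (2*(1+0.24)) = 51.6129 GPa = 5.16129e+10 Pa
Step 2: E_line = G*b^2/2
b = 0.302 nm = 3.02e-10 m
E_line = 0.5 * 5.16129e+10 * (3.02e-10)^2 = 2.354e-09 J/m


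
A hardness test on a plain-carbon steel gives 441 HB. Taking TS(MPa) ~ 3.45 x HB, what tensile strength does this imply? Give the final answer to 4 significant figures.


TS (MPa) = 3.45 * HB
TS = 3.45 * 441
TS = 1521 MPa


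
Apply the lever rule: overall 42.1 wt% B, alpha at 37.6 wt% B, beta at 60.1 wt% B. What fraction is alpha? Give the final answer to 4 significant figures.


f_alpha = (C_beta - C0) / (C_beta - C_alpha)
f_alpha = (60.1 - 42.1) / (60.1 - 37.6)
f_alpha = 0.8


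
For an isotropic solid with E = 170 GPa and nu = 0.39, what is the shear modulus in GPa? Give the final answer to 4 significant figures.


G = E / (2*(1+nu))
G = 170 / (2*(1+0.39))
G = 61.15 GPa


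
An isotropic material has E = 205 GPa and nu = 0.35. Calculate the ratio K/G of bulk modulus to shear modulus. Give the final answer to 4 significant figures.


G = E / (2*(1+nu))
G = 205 / (2*(1+0.35)) = 75.9259 GPa
K = E / (3*(1-2*nu))
K = 205 / (3*(1-2*0.35)) = 227.778 GPa
K/G = 227.778 / 75.9259 = 3


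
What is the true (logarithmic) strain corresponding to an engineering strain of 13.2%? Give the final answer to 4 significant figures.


epsilon_true = ln(1 + epsilon_eng)
epsilon_true = ln(1 + 0.132)
epsilon_true = 0.124


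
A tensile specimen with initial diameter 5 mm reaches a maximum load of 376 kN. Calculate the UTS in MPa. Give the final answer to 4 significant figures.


A0 = pi*(d/2)^2 = pi*(5/2)^2 = 19.635 mm^2
UTS = F_max / A0 = 376*1000 / 19.635
UTS = 19150 MPa


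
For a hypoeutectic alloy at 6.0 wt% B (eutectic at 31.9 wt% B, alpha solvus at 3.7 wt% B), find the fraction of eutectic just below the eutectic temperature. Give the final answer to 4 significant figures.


f_primary = (C_e - C0) / (C_e - C_alpha_max)
f_primary = (31.9 - 6.0) / (31.9 - 3.7)
f_primary = 0.91844
f_eutectic = 1 - 0.91844 = 0.08156


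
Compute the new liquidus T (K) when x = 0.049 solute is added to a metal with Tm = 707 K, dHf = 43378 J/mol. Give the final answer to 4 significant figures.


dT = R*Tm^2*x / dHf
dT = 8.314 * 707^2 * 0.049 / 43378
dT = 4.69435 K
T_new = 707 - 4.69435 = 702.3 K


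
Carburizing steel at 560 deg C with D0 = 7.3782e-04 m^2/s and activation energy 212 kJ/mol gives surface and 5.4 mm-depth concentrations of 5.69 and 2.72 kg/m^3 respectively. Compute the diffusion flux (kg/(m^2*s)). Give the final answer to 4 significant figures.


Step 1: D = D0 * exp(-Qd/(R*T))
T = 560 + 273.15 = 833.15 K
D = 7.3782e-04 * exp(-212e3 / (8.314 * 833.15)) = 3.76751e-17 m^2/s
Step 2: J = D * (C1 - C2) / dx
J = 3.76751e-17 * (5.69 - 2.72) / 5.4e-03
J = 2.072e-14 kg/(m^2*s)


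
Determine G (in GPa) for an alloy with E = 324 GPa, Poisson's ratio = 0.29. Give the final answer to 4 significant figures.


G = E / (2*(1+nu))
G = 324 / (2*(1+0.29))
G = 125.6 GPa


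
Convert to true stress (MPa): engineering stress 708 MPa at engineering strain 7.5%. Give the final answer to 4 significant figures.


sigma_true = sigma_eng * (1 + epsilon_eng)
sigma_true = 708 * (1 + 0.075)
sigma_true = 761.1 MPa


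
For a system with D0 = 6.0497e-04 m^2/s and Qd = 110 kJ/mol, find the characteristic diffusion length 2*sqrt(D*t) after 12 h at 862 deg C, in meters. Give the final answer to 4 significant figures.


Step 1: D = D0 * exp(-Qd/(R*T))
T = 1135.15 K
D = 6.0497e-04 * exp(-110e3 / (8.314 * 1135.15)) = 5.24604e-09 m^2/s
Step 2: L = 2*sqrt(D*t)
t = 12 h = 43200 s
L = 2*sqrt(5.24604e-09 * 43200) = 0.03011 m


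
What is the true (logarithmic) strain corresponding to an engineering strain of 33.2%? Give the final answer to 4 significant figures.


epsilon_true = ln(1 + epsilon_eng)
epsilon_true = ln(1 + 0.332)
epsilon_true = 0.2867


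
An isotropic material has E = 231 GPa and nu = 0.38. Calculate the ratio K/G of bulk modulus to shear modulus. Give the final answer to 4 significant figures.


G = E / (2*(1+nu))
G = 231 / (2*(1+0.38)) = 83.6957 GPa
K = E / (3*(1-2*nu))
K = 231 / (3*(1-2*0.38)) = 320.833 GPa
K/G = 320.833 / 83.6957 = 3.833


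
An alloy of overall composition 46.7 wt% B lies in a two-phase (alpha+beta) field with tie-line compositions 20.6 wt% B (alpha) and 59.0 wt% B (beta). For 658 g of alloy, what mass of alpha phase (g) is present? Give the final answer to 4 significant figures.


f_alpha = (C_beta - C0) / (C_beta - C_alpha)
f_alpha = (59.0 - 46.7) / (59.0 - 20.6) = 0.320313
m_alpha = f_alpha * m_total = 0.320313 * 658 = 210.8 g


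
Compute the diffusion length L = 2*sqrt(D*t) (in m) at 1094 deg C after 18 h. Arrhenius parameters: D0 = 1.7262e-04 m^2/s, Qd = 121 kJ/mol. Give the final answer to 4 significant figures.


Step 1: D = D0 * exp(-Qd/(R*T))
T = 1367.15 K
D = 1.7262e-04 * exp(-121e3 / (8.314 * 1367.15)) = 4.11038e-09 m^2/s
Step 2: L = 2*sqrt(D*t)
t = 18 h = 64800 s
L = 2*sqrt(4.11038e-09 * 64800) = 0.03264 m


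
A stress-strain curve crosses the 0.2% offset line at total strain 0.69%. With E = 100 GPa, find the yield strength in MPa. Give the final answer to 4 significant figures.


Offset strain = 0.002
Elastic strain at yield = total_strain - offset = 6.9e-03 - 0.002 = 4.9e-03
sigma_y = E * elastic_strain = 100000 * 4.9e-03
sigma_y = 490 MPa


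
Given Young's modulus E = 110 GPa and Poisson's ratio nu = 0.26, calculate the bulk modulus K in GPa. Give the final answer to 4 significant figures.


K = E / (3*(1-2*nu))
K = 110 / (3*(1-2*0.26))
K = 76.39 GPa


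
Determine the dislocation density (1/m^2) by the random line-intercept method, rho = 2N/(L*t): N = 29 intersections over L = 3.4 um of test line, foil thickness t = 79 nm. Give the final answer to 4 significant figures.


rho = 2N / (L * t)
L = 3.4 um = 3.4e-06 m, t = 79 nm = 7.9e-08 m
rho = 2 * 29 / (3.4e-06 * 7.9e-08)
rho = 2.159e+14 1/m^2


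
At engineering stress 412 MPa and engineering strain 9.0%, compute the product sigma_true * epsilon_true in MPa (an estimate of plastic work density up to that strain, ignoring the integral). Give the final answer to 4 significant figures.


sigma_true = sigma_eng * (1 + epsilon_eng)
sigma_true = 412 * (1 + 0.09) = 449.08 MPa
epsilon_true = ln(1 + epsilon_eng)
epsilon_true = ln(1 + 0.09) = 0.0861777
sigma_true * epsilon_true = 449.08 * 0.0861777 = 38.7 MPa


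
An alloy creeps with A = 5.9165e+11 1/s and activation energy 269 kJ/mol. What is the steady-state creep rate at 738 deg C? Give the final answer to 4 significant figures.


rate = A * exp(-Q / (R*T))
T = 738 + 273.15 = 1011.15 K
rate = 5.9165e+11 * exp(-269e3 / (8.314 * 1011.15))
rate = 7.506e-03 1/s


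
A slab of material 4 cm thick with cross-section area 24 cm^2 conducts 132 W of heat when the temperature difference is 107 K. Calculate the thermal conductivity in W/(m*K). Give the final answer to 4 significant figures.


k = Q*L / (A*dT)
L = 0.04 m, A = 2.4e-03 m^2
k = 132 * 0.04 / (2.4e-03 * 107)
k = 20.56 W/(m*K)


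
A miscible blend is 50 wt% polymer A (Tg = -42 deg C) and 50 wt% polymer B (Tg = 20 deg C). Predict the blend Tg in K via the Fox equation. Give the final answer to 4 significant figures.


1/Tg = w1/Tg1 + w2/Tg2 (in Kelvin)
Tg1 = 231.15 K, Tg2 = 293.15 K
1/Tg = 0.5/231.15 + 0.5/293.15
Tg = 258.5 K


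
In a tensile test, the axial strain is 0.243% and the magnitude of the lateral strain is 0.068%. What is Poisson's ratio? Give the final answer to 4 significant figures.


nu = -epsilon_lat / epsilon_axial
Lateral strain is contraction (negative), so using magnitudes:
nu = 0.068 / 0.243
nu = 0.2798


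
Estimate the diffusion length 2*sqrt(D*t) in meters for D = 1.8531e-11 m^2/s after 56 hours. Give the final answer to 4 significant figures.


t = 56 hr = 201600 s
Diffusion length = 2*sqrt(D*t)
= 2*sqrt(1.8531e-11 * 201600)
= 3.866e-03 m


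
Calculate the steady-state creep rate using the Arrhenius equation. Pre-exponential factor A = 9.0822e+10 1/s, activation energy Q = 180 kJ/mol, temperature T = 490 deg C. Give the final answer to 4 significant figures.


rate = A * exp(-Q / (R*T))
T = 490 + 273.15 = 763.15 K
rate = 9.0822e+10 * exp(-180e3 / (8.314 * 763.15))
rate = 0.0434 1/s


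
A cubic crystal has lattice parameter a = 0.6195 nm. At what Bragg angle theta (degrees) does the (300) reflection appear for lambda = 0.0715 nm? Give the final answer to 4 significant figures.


d = a / sqrt(h^2+k^2+l^2)
d = 0.6195 / sqrt(9) = 0.2065 nm
lambda = 2*d*sin(theta)  =>  sin(theta) = lambda / (2*d)
sin(theta) = 0.0715 / (2 * 0.2065) = 0.173123
theta = 9.969 deg


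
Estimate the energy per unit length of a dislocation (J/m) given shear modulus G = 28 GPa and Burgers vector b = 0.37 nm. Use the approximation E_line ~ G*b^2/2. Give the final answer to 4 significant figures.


E = G*b^2/2
b = 0.37 nm = 3.7e-10 m
G = 28 GPa = 2.8e+10 Pa
E = 0.5 * 2.8e+10 * (3.7e-10)^2
E = 1.917e-09 J/m


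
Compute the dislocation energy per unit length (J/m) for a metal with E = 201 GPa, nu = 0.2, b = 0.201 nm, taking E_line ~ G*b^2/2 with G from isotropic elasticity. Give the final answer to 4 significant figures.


Step 1: G = E / (2*(1+nu))
G = 201 / (2*(1+0.2)) = 83.75 GPa = 8.375e+10 Pa
Step 2: E_line = G*b^2/2
b = 0.201 nm = 2.01e-10 m
E_line = 0.5 * 8.375e+10 * (2.01e-10)^2 = 1.692e-09 J/m


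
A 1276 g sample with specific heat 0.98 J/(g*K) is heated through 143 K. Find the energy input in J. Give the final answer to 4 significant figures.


Q = m * cp * dT
Q = 1276 * 0.98 * 143
Q = 178800 J


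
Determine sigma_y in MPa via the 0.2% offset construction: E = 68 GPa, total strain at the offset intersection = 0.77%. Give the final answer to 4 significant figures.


Offset strain = 0.002
Elastic strain at yield = total_strain - offset = 7.7e-03 - 0.002 = 5.7e-03
sigma_y = E * elastic_strain = 68000 * 5.7e-03
sigma_y = 387.6 MPa


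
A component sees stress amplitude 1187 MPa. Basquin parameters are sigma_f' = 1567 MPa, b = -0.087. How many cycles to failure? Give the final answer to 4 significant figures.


sigma_a = sigma_f' * (2*Nf)^b
2*Nf = (sigma_a / sigma_f')^(1/b)
2*Nf = (1187 / 1567)^(1/-0.087)
2*Nf = 24.3454
Nf = 12.17 cycles


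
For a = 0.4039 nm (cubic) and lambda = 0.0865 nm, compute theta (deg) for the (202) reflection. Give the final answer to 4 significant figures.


d = a / sqrt(h^2+k^2+l^2)
d = 0.4039 / sqrt(8) = 0.1428 nm
lambda = 2*d*sin(theta)  =>  sin(theta) = lambda / (2*d)
sin(theta) = 0.0865 / (2 * 0.1428) = 0.302871
theta = 17.63 deg


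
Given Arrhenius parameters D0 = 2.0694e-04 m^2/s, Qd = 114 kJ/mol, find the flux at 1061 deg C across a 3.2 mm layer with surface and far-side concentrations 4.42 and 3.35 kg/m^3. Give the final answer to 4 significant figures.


Step 1: D = D0 * exp(-Qd/(R*T))
T = 1061 + 273.15 = 1334.15 K
D = 2.0694e-04 * exp(-114e3 / (8.314 * 1334.15)) = 7.11796e-09 m^2/s
Step 2: J = D * (C1 - C2) / dx
J = 7.11796e-09 * (4.42 - 3.35) / 3.2e-03
J = 2.38e-06 kg/(m^2*s)


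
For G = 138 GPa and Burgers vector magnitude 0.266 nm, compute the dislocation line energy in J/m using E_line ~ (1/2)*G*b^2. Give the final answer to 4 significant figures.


E = G*b^2/2
b = 0.266 nm = 2.66e-10 m
G = 138 GPa = 1.38e+11 Pa
E = 0.5 * 1.38e+11 * (2.66e-10)^2
E = 4.882e-09 J/m


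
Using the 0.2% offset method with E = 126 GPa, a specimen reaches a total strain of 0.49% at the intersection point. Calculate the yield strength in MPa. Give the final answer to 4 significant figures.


Offset strain = 0.002
Elastic strain at yield = total_strain - offset = 4.9e-03 - 0.002 = 2.9e-03
sigma_y = E * elastic_strain = 126000 * 2.9e-03
sigma_y = 365.4 MPa


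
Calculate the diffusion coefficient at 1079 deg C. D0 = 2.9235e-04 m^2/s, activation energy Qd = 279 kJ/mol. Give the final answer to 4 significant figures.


D = D0 * exp(-Qd / (R*T))
T = 1352.15 K
D = 2.9235e-04 * exp(-279e3 / (8.314 * 1352.15))
D = 4.87e-15 m^2/s


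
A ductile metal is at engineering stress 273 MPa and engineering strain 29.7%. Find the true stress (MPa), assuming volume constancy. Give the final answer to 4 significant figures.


sigma_true = sigma_eng * (1 + epsilon_eng)
sigma_true = 273 * (1 + 0.297)
sigma_true = 354.1 MPa


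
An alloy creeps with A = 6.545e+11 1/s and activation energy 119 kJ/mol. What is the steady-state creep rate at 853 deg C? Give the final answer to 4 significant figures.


rate = A * exp(-Q / (R*T))
T = 853 + 273.15 = 1126.15 K
rate = 6.545e+11 * exp(-119e3 / (8.314 * 1126.15))
rate = 1.977e+06 1/s


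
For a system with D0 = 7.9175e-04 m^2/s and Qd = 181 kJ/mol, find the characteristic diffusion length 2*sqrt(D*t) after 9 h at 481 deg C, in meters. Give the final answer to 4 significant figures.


Step 1: D = D0 * exp(-Qd/(R*T))
T = 754.15 K
D = 7.9175e-04 * exp(-181e3 / (8.314 * 754.15)) = 2.29903e-16 m^2/s
Step 2: L = 2*sqrt(D*t)
t = 9 h = 32400 s
L = 2*sqrt(2.29903e-16 * 32400) = 5.459e-06 m


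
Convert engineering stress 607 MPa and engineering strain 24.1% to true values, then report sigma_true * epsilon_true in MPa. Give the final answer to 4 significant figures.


sigma_true = sigma_eng * (1 + epsilon_eng)
sigma_true = 607 * (1 + 0.241) = 753.287 MPa
epsilon_true = ln(1 + epsilon_eng)
epsilon_true = ln(1 + 0.241) = 0.215918
sigma_true * epsilon_true = 753.287 * 0.215918 = 162.6 MPa


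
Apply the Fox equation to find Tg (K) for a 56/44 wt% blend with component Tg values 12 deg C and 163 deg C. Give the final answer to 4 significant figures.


1/Tg = w1/Tg1 + w2/Tg2 (in Kelvin)
Tg1 = 285.15 K, Tg2 = 436.15 K
1/Tg = 0.56/285.15 + 0.44/436.15
Tg = 336.4 K


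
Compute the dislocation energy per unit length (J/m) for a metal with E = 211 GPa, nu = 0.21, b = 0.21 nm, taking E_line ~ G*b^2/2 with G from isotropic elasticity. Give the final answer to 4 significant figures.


Step 1: G = E / (2*(1+nu))
G = 211 / (2*(1+0.21)) = 87.1901 GPa = 8.71901e+10 Pa
Step 2: E_line = G*b^2/2
b = 0.21 nm = 2.1e-10 m
E_line = 0.5 * 8.71901e+10 * (2.1e-10)^2 = 1.923e-09 J/m


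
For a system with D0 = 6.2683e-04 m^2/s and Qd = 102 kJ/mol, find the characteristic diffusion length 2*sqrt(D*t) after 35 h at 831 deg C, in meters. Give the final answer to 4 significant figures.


Step 1: D = D0 * exp(-Qd/(R*T))
T = 1104.15 K
D = 6.2683e-04 * exp(-102e3 / (8.314 * 1104.15)) = 9.36709e-09 m^2/s
Step 2: L = 2*sqrt(D*t)
t = 35 h = 126000 s
L = 2*sqrt(9.36709e-09 * 126000) = 0.06871 m


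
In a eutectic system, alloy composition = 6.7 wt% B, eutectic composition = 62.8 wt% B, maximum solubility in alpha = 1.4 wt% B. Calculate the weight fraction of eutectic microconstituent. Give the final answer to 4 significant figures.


f_primary = (C_e - C0) / (C_e - C_alpha_max)
f_primary = (62.8 - 6.7) / (62.8 - 1.4)
f_primary = 0.913681
f_eutectic = 1 - 0.913681 = 0.08632


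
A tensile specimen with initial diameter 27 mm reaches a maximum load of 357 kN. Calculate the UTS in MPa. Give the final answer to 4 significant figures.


A0 = pi*(d/2)^2 = pi*(27/2)^2 = 572.555 mm^2
UTS = F_max / A0 = 357*1000 / 572.555
UTS = 623.5 MPa


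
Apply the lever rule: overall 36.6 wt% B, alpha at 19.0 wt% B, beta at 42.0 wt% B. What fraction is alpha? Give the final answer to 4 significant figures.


f_alpha = (C_beta - C0) / (C_beta - C_alpha)
f_alpha = (42.0 - 36.6) / (42.0 - 19.0)
f_alpha = 0.2348


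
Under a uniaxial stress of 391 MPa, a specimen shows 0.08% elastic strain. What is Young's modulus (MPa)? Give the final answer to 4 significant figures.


E = sigma / epsilon
epsilon = 0.08% = 8e-04
E = 391 / 8e-04
E = 488800 MPa


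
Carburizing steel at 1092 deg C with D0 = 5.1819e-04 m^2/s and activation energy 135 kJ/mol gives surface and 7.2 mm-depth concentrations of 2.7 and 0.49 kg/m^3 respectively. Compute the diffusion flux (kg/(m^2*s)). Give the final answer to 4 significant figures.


Step 1: D = D0 * exp(-Qd/(R*T))
T = 1092 + 273.15 = 1365.15 K
D = 5.1819e-04 * exp(-135e3 / (8.314 * 1365.15)) = 3.5384e-09 m^2/s
Step 2: J = D * (C1 - C2) / dx
J = 3.5384e-09 * (2.7 - 0.49) / 7.2e-03
J = 1.086e-06 kg/(m^2*s)


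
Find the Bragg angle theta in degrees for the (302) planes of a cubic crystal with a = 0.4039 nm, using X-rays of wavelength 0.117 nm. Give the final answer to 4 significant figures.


d = a / sqrt(h^2+k^2+l^2)
d = 0.4039 / sqrt(13) = 0.112022 nm
lambda = 2*d*sin(theta)  =>  sin(theta) = lambda / (2*d)
sin(theta) = 0.117 / (2 * 0.112022) = 0.52222
theta = 31.48 deg


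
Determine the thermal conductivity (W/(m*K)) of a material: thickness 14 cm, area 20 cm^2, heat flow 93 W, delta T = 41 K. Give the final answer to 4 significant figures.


k = Q*L / (A*dT)
L = 0.14 m, A = 2e-03 m^2
k = 93 * 0.14 / (2e-03 * 41)
k = 158.8 W/(m*K)


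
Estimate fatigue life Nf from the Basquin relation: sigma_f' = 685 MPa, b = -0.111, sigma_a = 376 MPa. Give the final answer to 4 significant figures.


sigma_a = sigma_f' * (2*Nf)^b
2*Nf = (sigma_a / sigma_f')^(1/b)
2*Nf = (376 / 685)^(1/-0.111)
2*Nf = 222.265
Nf = 111.1 cycles


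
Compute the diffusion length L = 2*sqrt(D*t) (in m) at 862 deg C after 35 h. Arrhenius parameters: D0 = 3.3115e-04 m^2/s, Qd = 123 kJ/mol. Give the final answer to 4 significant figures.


Step 1: D = D0 * exp(-Qd/(R*T))
T = 1135.15 K
D = 3.3115e-04 * exp(-123e3 / (8.314 * 1135.15)) = 7.24266e-10 m^2/s
Step 2: L = 2*sqrt(D*t)
t = 35 h = 126000 s
L = 2*sqrt(7.24266e-10 * 126000) = 0.01911 m


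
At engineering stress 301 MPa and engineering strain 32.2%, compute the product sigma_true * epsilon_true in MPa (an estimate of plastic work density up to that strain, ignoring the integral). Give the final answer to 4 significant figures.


sigma_true = sigma_eng * (1 + epsilon_eng)
sigma_true = 301 * (1 + 0.322) = 397.922 MPa
epsilon_true = ln(1 + epsilon_eng)
epsilon_true = ln(1 + 0.322) = 0.279146
sigma_true * epsilon_true = 397.922 * 0.279146 = 111.1 MPa


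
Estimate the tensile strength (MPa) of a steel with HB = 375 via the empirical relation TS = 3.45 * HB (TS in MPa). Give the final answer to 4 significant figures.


TS (MPa) = 3.45 * HB
TS = 3.45 * 375
TS = 1294 MPa


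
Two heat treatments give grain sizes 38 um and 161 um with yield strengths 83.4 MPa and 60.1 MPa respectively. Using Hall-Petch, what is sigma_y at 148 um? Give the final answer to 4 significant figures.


sigma_y = sigma0 + k / sqrt(d)
1/sqrt(d1) = 1/sqrt(3.8e-05) = 162.221;  1/sqrt(d2) = 78.811
k = (sigma1 - sigma2) / (1/sqrt(d1) - 1/sqrt(d2)) = (83.4 - 60.1) / (162.221 - 78.811) = 0.279342 MPa*m^0.5
sigma0 = sigma1 - k/sqrt(d1) = 83.4 - 0.279342*162.221 = 38.0848 MPa
sigma_y(d3) = 38.0848 + 0.279342 / sqrt(1.48e-04) = 61.05 MPa


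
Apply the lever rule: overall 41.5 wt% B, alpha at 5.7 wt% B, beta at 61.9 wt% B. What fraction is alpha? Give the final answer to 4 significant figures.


f_alpha = (C_beta - C0) / (C_beta - C_alpha)
f_alpha = (61.9 - 41.5) / (61.9 - 5.7)
f_alpha = 0.363


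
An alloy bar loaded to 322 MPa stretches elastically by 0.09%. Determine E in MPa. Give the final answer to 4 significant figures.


E = sigma / epsilon
epsilon = 0.09% = 9e-04
E = 322 / 9e-04
E = 357800 MPa


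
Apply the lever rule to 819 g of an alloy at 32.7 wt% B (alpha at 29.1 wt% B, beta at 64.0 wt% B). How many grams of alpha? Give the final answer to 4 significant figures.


f_alpha = (C_beta - C0) / (C_beta - C_alpha)
f_alpha = (64.0 - 32.7) / (64.0 - 29.1) = 0.896848
m_alpha = f_alpha * m_total = 0.896848 * 819 = 734.5 g


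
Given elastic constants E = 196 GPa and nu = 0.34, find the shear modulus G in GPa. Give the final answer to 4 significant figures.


G = E / (2*(1+nu))
G = 196 / (2*(1+0.34))
G = 73.13 GPa


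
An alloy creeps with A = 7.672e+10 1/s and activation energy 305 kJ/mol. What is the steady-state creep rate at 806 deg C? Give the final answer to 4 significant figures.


rate = A * exp(-Q / (R*T))
T = 806 + 273.15 = 1079.15 K
rate = 7.672e+10 * exp(-305e3 / (8.314 * 1079.15))
rate = 1.322e-04 1/s


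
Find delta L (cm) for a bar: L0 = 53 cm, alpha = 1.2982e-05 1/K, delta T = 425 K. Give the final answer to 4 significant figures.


dL = L0 * alpha * dT
dL = 53 * 1.2982e-05 * 425
dL = 0.2924 cm


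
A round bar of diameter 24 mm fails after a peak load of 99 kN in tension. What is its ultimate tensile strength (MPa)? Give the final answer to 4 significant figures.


A0 = pi*(d/2)^2 = pi*(24/2)^2 = 452.389 mm^2
UTS = F_max / A0 = 99*1000 / 452.389
UTS = 218.8 MPa


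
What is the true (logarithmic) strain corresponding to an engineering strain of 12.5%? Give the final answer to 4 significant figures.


epsilon_true = ln(1 + epsilon_eng)
epsilon_true = ln(1 + 0.125)
epsilon_true = 0.1178


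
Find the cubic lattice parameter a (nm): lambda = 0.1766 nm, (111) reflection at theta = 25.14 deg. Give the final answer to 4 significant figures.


d = lambda / (2*sin(theta))
d = 0.1766 / (2*sin(25.14 deg))
d = 0.207847 nm
a = d * sqrt(h^2+k^2+l^2) = 0.207847 * sqrt(3)
a = 0.36 nm


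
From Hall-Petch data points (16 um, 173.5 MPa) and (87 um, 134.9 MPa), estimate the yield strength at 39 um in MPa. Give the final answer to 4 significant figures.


sigma_y = sigma0 + k / sqrt(d)
1/sqrt(d1) = 1/sqrt(1.6e-05) = 250;  1/sqrt(d2) = 107.211
k = (sigma1 - sigma2) / (1/sqrt(d1) - 1/sqrt(d2)) = (173.5 - 134.9) / (250 - 107.211) = 0.270329 MPa*m^0.5
sigma0 = sigma1 - k/sqrt(d1) = 173.5 - 0.270329*250 = 105.918 MPa
sigma_y(d3) = 105.918 + 0.270329 / sqrt(3.9e-05) = 149.2 MPa


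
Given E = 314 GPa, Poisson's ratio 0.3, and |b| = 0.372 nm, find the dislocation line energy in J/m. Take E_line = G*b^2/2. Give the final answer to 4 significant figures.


Step 1: G = E / (2*(1+nu))
G = 314 / (2*(1+0.3)) = 120.769 GPa = 1.20769e+11 Pa
Step 2: E_line = G*b^2/2
b = 0.372 nm = 3.72e-10 m
E_line = 0.5 * 1.20769e+11 * (3.72e-10)^2 = 8.356e-09 J/m


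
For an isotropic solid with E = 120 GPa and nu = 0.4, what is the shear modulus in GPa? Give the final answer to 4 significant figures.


G = E / (2*(1+nu))
G = 120 / (2*(1+0.4))
G = 42.86 GPa


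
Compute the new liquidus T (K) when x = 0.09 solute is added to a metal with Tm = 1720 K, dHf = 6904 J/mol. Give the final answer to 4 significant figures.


dT = R*Tm^2*x / dHf
dT = 8.314 * 1720^2 * 0.09 / 6904
dT = 320.633 K
T_new = 1720 - 320.633 = 1399 K


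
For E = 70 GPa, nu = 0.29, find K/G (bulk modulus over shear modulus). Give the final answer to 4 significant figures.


G = E / (2*(1+nu))
G = 70 / (2*(1+0.29)) = 27.1318 GPa
K = E / (3*(1-2*nu))
K = 70 / (3*(1-2*0.29)) = 55.5556 GPa
K/G = 55.5556 / 27.1318 = 2.048


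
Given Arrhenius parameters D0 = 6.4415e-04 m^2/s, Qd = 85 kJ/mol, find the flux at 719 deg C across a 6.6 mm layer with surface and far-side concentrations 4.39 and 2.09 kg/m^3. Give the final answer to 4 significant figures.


Step 1: D = D0 * exp(-Qd/(R*T))
T = 719 + 273.15 = 992.15 K
D = 6.4415e-04 * exp(-85e3 / (8.314 * 992.15)) = 2.15651e-08 m^2/s
Step 2: J = D * (C1 - C2) / dx
J = 2.15651e-08 * (4.39 - 2.09) / 6.6e-03
J = 7.515e-06 kg/(m^2*s)


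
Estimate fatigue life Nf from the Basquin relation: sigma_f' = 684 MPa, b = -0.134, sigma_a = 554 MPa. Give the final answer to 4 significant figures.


sigma_a = sigma_f' * (2*Nf)^b
2*Nf = (sigma_a / sigma_f')^(1/b)
2*Nf = (554 / 684)^(1/-0.134)
2*Nf = 4.82149
Nf = 2.411 cycles


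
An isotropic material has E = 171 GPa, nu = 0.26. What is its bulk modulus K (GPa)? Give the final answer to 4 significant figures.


K = E / (3*(1-2*nu))
K = 171 / (3*(1-2*0.26))
K = 118.8 GPa


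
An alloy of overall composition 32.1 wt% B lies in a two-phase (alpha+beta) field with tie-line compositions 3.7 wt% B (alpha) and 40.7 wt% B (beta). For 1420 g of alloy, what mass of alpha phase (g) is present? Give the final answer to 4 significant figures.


f_alpha = (C_beta - C0) / (C_beta - C_alpha)
f_alpha = (40.7 - 32.1) / (40.7 - 3.7) = 0.232432
m_alpha = f_alpha * m_total = 0.232432 * 1420 = 330.1 g


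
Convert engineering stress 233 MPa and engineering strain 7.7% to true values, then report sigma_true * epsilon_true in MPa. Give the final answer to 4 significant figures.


sigma_true = sigma_eng * (1 + epsilon_eng)
sigma_true = 233 * (1 + 0.077) = 250.941 MPa
epsilon_true = ln(1 + epsilon_eng)
epsilon_true = ln(1 + 0.077) = 0.0741794
sigma_true * epsilon_true = 250.941 * 0.0741794 = 18.61 MPa


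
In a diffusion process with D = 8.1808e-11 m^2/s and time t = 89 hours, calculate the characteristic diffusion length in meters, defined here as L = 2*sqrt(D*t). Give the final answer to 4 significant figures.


t = 89 hr = 320400 s
Diffusion length = 2*sqrt(D*t)
= 2*sqrt(8.1808e-11 * 320400)
= 0.01024 m


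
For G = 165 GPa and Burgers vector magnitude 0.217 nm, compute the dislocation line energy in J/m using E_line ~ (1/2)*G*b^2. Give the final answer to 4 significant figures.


E = G*b^2/2
b = 0.217 nm = 2.17e-10 m
G = 165 GPa = 1.65e+11 Pa
E = 0.5 * 1.65e+11 * (2.17e-10)^2
E = 3.885e-09 J/m


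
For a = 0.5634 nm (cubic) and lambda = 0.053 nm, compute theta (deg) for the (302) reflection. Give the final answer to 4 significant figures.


d = a / sqrt(h^2+k^2+l^2)
d = 0.5634 / sqrt(13) = 0.156259 nm
lambda = 2*d*sin(theta)  =>  sin(theta) = lambda / (2*d)
sin(theta) = 0.053 / (2 * 0.156259) = 0.16959
theta = 9.764 deg
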